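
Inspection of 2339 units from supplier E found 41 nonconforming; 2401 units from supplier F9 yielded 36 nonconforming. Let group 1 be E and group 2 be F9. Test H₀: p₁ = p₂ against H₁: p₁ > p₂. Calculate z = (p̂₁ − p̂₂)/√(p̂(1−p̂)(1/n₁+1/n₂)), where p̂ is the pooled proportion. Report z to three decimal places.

p̂₁ = 41/2339 ≈ 0.017529, p̂₂ = 36/2401 ≈ 0.014994.
Pooled p̂ = (41+36)/(2339+2401) = 77/4740 = 0.016245.
SE = √(p̂(1−p̂)(1/n₁+1/n₂)) = √(0.016245·0.983755·0.000844026) = √(1.34882e-05) = 0.003673.
z = (0.017529 − 0.014994)/0.003673 = 0.002535/0.003673 = 0.690.

z = 0.690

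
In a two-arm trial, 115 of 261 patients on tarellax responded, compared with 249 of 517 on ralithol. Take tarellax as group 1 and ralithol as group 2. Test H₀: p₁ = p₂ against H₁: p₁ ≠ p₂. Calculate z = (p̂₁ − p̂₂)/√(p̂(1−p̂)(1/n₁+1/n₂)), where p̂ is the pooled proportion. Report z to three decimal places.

p̂₁ = 115/261 = 0.44061, p̂₂ = 249/517 = 0.48162.
Pooled p̂ = (115+249)/(261+517) = 364/778 = 0.46787.
SE = √(p̂(1−p̂)(1/n₁+1/n₂)) = √(0.46787·0.53213·0.00576565) = √(0.00143546) = 0.03789.
z = (0.44061 − 0.48162)/0.03789 = -0.04101/0.03789 = -1.082.
Two-sided p-value ≈ 2·Φ(−1.082) = 0.2790.

z = -1.082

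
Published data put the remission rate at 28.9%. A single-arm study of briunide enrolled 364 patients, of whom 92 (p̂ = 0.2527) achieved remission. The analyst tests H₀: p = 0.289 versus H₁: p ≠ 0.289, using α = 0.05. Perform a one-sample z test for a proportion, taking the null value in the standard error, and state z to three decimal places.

z = -1.526

p̂ = 92/364 ≈ 0.25275.
Under H₀, SE = √(0.289·0.711/364) = √(0.000564503) = 0.02376.
z = (0.25275 − 0.289)/0.02376 = -0.03625/0.02376 = -1.526.
p-value = 2·P(Z > 1.526) ≈ 0.1271. With α = 0.05, fail to reject H₀.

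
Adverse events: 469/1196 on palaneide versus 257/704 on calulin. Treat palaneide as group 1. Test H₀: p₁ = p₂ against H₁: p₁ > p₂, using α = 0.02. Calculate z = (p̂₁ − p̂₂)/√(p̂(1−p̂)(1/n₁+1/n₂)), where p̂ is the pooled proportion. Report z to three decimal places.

z = 1.173

p̂₁ = 469/1196 ≈ 0.39214, p̂₂ = 257/704 ≈ 0.36506.
Pooled p̂ = (469+257)/(1196+704) = 726/1900 = 0.38211.
SE = √(0.236101 × 0.00225657) = 0.02308.
z = (0.39214 − 0.36506)/0.02308 = 0.02708/0.02308 = 1.173.
p-value = P(Z > 1.173) ≈ 0.1203, so at α = 0.02 we fail to reject H₀.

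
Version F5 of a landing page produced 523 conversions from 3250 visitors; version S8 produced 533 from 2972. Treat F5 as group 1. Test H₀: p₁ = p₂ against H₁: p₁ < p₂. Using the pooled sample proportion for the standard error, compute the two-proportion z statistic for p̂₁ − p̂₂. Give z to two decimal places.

z = -1.93

p̂₁ = 523/3250 ≈ 0.16092, p̂₂ = 533/2972 ≈ 0.17934.
Pooled p̂ = (523+533)/(3250+2972) = 1056/6222 = 0.16972.
SE = √(p̂(1−p̂)(1/n₁+1/n₂)) = √(0.16972·0.83028·0.000644166) = √(9.07729e-05) = 0.00953.
z = (0.16092 − 0.17934)/0.00953 = -0.01842/0.00953 = -1.93.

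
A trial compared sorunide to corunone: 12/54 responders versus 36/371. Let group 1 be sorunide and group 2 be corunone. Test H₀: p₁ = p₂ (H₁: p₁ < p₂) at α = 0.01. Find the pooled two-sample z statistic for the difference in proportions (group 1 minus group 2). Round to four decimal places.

p̂₁ = 12/54 = 0.222222, p̂₂ = 36/371 = 0.097035.
Pooled p̂ = (12+36)/(54+371) = 48/425 = 0.112941.
SE = √(0.100185 × 0.0212139) = 0.046101.
z = (0.222222 − 0.097035)/0.046101 = 0.125187/0.046101 = 2.7155.
p-value = P(Z < 2.715) ≈ 0.9967; since p > α = 0.01, fail to reject H₀.

z = 2.7155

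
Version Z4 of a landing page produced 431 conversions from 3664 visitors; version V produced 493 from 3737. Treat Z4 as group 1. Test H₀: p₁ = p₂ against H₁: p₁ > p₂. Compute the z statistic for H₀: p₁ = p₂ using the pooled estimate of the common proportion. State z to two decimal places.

z = -1.86

p̂₁ = 431/3664 ≈ 0.1176, p̂₂ = 493/3737 ≈ 0.1319.
Pooled p̂ = (431+493)/(3664+3737) = 924/7401 = 0.1248.
SE = √(p̂(1−p̂)(1/n₁+1/n₂)) = √(0.1248·0.8752·0.00054052) = √(5.90578e-05) = 0.0077.
z = (0.1176 − 0.1319)/0.0077 = -0.0143/0.0077 = -1.86.
p-value = P(Z > -1.860) ≈ 0.9685.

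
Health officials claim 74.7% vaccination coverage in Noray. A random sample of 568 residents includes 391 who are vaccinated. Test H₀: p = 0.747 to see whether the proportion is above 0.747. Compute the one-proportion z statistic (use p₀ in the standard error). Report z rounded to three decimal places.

p̂ = 391/568 ≈ 0.68838.
Under H₀, SE = √(0.747·0.253/568) = √(0.000332731) = 0.01824.
z = (0.68838 − 0.747)/0.01824 = -0.05862/0.01824 = -3.214.
p-value = P(Z > -3.214) ≈ 0.9993.

z = -3.214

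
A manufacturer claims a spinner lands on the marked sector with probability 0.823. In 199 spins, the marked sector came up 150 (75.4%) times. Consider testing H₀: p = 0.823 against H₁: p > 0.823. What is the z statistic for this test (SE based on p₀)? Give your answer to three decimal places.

p̂ = 150/199 ≈ 0.753769.
SE = √(p₀(1−p₀)/n) = √(0.14567/199) = 0.027056.
z = (0.753769 − 0.823)/0.027056 = -0.069231/0.027056 = -2.559.
p-value = P(Z > -2.559) ≈ 0.9947.

z = -2.559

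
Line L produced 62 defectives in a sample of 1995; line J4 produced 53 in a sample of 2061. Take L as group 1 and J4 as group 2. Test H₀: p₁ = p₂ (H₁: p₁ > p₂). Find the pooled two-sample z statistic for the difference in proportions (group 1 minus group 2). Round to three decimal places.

z = 1.029

p̂₁ = 62/1995 ≈ 0.03108, p̂₂ = 53/2061 ≈ 0.02572.
Pooled p̂ = (62+53)/(1995+2061) = 115/4056 = 0.02835.
SE = √(0.0275492 × 0.000986454) = 0.00521.
z = (0.03108 − 0.02572)/0.00521 = 0.00536/0.00521 = 1.029.
p-value = P(Z > 1.029) ≈ 0.1518.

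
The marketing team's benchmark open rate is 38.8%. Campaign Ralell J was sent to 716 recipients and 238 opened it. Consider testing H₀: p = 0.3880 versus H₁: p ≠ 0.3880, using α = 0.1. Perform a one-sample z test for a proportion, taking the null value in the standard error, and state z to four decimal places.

p̂ = 238/716 = 0.332402.
SE = √(p₀(1−p₀)/n) = √(0.23746/716) = 0.018211.
z = (0.332402 − 0.388)/0.018211 = -0.055598/0.018211 = -3.0530.
Two-sided p-value ≈ 2·Φ(−3.053) = 0.0023. With α = 0.1, reject H₀.

z = -3.0530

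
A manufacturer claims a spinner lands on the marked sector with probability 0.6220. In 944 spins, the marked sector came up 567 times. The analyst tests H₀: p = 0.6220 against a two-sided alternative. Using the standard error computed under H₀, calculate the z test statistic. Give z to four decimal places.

p̂ = 567/944 = 0.600636.
SE = √(p₀(1−p₀)/n) = √(0.23512/944) = 0.015782.
z = (0.600636 − 0.622)/0.015782 = -0.021364/0.015782 = -1.3537.
Two-sided p-value ≈ 2·Φ(−1.354) = 0.1758.

z = -1.3537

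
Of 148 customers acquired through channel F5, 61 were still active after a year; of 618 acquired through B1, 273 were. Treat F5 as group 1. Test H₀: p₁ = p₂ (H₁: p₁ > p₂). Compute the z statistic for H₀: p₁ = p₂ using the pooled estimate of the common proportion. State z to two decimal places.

z = -0.65

p̂₁ = 61/148 ≈ 0.4122, p̂₂ = 273/618 ≈ 0.4417.
Pooled p̂ = (61+273)/(148+618) = 334/766 = 0.4360.
SE = √(p̂(1−p̂)(1/n₁+1/n₂)) = √(0.4360·0.5640·0.00837488) = √(0.00205945) = 0.0454.
z = (0.4122 − 0.4417)/0.0454 = -0.0295/0.0454 = -0.65.
p-value = P(Z > -0.652) ≈ 0.7428.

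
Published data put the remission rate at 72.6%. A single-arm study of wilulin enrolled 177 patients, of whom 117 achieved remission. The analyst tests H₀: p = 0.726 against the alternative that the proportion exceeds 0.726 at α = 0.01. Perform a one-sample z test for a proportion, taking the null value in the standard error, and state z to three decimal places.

p̂ = 117/177 ≈ 0.661017.
Under H₀, SE = √(0.726·0.274/177) = √(0.00112386) = 0.033524.
z = (0.661017 − 0.726)/0.033524 = -0.064983/0.033524 = -1.938.
p-value = P(Z > -1.938) ≈ 0.9737; since p > α = 0.01, fail to reject H₀.

z = -1.938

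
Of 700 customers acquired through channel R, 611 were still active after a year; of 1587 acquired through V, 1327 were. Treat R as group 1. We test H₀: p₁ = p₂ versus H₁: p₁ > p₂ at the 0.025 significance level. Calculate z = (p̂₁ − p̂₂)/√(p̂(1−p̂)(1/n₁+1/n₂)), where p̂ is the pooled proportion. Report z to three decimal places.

p̂₁ = 611/700 = 0.872857, p̂₂ = 1327/1587 = 0.836169.
Pooled p̂ = (611+1327)/(700+1587) = 1938/2287 = 0.847398.
SE = √(0.129314 × 0.00205869) = 0.016316.
z = (0.872857 − 0.836169)/0.016316 = 0.036688/0.016316 = 2.249.
p-value = P(Z > 2.249) ≈ 0.0123; since p < α = 0.025, reject H₀.

z = 2.249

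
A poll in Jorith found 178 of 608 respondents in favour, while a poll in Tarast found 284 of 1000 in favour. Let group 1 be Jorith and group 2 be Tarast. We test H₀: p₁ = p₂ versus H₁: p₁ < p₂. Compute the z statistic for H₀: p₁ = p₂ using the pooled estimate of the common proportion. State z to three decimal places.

p̂₁ = 178/608 ≈ 0.292763, p̂₂ = 284/1000 ≈ 0.284000.
Pooled p̂ = (178+284)/(608+1000) = 462/1608 = 0.287313.
SE = √(p̂(1−p̂)(1/n₁+1/n₂)) = √(0.287313·0.712687·0.00264474) = √(0.000541548) = 0.023271.
z = (0.292763 − 0.284000)/0.023271 = 0.008763/0.023271 = 0.377.

z = 0.377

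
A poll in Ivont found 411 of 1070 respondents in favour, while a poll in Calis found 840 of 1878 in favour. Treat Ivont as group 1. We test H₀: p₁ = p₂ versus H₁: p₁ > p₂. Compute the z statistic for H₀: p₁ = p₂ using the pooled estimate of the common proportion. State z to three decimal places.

z = -3.337

p̂₁ = 411/1070 ≈ 0.38411, p̂₂ = 840/1878 ≈ 0.44728.
Pooled p̂ = (411+840)/(1070+1878) = 1251/2948 = 0.42436.
SE = √(0.244278 × 0.00146706) = 0.01893.
z = (0.38411 − 0.44728)/0.01893 = -0.06317/0.01893 = -3.337.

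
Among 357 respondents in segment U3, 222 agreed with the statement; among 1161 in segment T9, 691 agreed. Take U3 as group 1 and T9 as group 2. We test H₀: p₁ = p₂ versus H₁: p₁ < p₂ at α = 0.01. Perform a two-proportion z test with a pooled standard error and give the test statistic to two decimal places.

z = 0.90

p̂₁ = 222/357 ≈ 0.6218, p̂₂ = 691/1161 ≈ 0.5952.
Pooled p̂ = (222+691)/(357+1161) = 913/1518 = 0.6014.
SE = √(p̂(1−p̂)(1/n₁+1/n₂)) = √(0.6014·0.3986·0.00366245) = √(0.000877918) = 0.0296.
z = (0.6218 − 0.5952)/0.0296 = 0.0266/0.0296 = 0.90.
p-value = P(Z < 0.900) ≈ 0.8160. With α = 0.01, fail to reject H₀.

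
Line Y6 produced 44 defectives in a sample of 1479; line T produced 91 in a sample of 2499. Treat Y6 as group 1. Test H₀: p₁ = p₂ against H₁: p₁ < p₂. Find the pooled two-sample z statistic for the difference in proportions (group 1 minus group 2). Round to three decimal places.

z = -1.122

p̂₁ = 44/1479 = 0.029750, p̂₂ = 91/2499 = 0.036415.
Pooled p̂ = (44+91)/(1479+2499) = 135/3978 = 0.033937.
SE = √(0.032785 × 0.00107629) = 0.005940.
z = (0.029750 − 0.036415)/0.005940 = -0.006665/0.005940 = -1.122.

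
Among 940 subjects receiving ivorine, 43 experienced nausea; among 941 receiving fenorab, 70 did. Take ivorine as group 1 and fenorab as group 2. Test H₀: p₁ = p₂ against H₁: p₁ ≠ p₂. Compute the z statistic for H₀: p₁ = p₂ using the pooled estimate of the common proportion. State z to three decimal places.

p̂₁ = 43/940 = 0.04574, p̂₂ = 70/941 = 0.07439.
Pooled p̂ = (43+70)/(940+941) = 113/1881 = 0.06007.
SE = √(0.0564655 × 0.00212653) = 0.01096.
z = (0.04574 − 0.07439)/0.01096 = -0.02865/0.01096 = -2.614.
p-value = 2·P(Z > 2.614) ≈ 0.0089.

z = -2.614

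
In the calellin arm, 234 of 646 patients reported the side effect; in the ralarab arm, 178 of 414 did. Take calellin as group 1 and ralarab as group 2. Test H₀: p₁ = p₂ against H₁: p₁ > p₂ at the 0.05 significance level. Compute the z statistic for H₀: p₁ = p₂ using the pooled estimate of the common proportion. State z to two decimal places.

p̂₁ = 234/646 ≈ 0.3622, p̂₂ = 178/414 ≈ 0.4300.
Pooled p̂ = (234+178)/(646+414) = 412/1060 = 0.3887.
SE = √(0.237608 × 0.00396345) = 0.0307.
z = (0.3622 − 0.4300)/0.0307 = -0.0678/0.0307 = -2.21.
p-value = P(Z > -2.207) ≈ 0.9863. With α = 0.05, fail to reject H₀.

z = -2.21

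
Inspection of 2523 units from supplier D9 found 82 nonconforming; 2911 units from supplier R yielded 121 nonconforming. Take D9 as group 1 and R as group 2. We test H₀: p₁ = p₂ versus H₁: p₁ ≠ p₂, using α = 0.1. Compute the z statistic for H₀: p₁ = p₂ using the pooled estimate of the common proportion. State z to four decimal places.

p̂₁ = 82/2523 ≈ 0.032501, p̂₂ = 121/2911 ≈ 0.041566.
Pooled p̂ = (82+121)/(2523+2911) = 203/5434 = 0.037357.
SE = √(p̂(1−p̂)(1/n₁+1/n₂)) = √(0.037357·0.962643·0.000739878) = √(2.66074e-05) = 0.005158.
z = (0.032501 − 0.041566)/0.005158 = -0.009065/0.005158 = -1.7575.
Two-sided p-value ≈ 2·Φ(−1.757) = 0.0788. With α = 0.1, reject H₀.

z = -1.7575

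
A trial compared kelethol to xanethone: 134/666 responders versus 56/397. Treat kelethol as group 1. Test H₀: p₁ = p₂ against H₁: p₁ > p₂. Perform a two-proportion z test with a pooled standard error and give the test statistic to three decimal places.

z = 2.476

p̂₁ = 134/666 = 0.20120, p̂₂ = 56/397 = 0.14106.
Pooled p̂ = (134+56)/(666+397) = 190/1063 = 0.17874.
SE = √(0.146792 × 0.00402039) = 0.02429.
z = (0.20120 − 0.14106)/0.02429 = 0.06014/0.02429 = 2.476.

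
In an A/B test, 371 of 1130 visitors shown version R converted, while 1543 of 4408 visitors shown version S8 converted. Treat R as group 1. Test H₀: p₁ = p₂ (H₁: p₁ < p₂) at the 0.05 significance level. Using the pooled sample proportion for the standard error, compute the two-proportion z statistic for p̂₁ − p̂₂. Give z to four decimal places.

p̂₁ = 371/1130 = 0.328319, p̂₂ = 1543/4408 = 0.350045.
Pooled p̂ = (371+1543)/(1130+4408) = 1914/5538 = 0.345612.
SE = √(p̂(1−p̂)(1/n₁+1/n₂)) = √(0.345612·0.654388·0.00111182) = √(0.000251453) = 0.015857.
z = (0.328319 − 0.350045)/0.015857 = -0.021726/0.015857 = -1.3701.
p-value = P(Z < -1.370) ≈ 0.0853, so at α = 0.05 we fail to reject H₀.

z = -1.3701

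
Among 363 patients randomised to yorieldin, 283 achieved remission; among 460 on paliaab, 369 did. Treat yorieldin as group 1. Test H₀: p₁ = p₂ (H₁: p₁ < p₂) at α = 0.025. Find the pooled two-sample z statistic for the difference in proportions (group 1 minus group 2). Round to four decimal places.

z = -0.7920

p̂₁ = 283/363 ≈ 0.7796143, p̂₂ = 369/460 ≈ 0.8021739.
Pooled p̂ = (283+369)/(363+460) = 652/823 = 0.7922236.
SE = √(0.164605 × 0.00492873) = 0.0284833.
z = (0.7796143 − 0.8021739)/0.0284833 = -0.0225596/0.0284833 = -0.7920.
p-value = P(Z < -0.792) ≈ 0.2142. With α = 0.025, fail to reject H₀.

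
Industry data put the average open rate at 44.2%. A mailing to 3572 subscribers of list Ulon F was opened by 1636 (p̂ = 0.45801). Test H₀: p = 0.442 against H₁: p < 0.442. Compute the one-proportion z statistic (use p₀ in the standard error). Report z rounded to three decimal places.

z = 1.926

p̂ = 1636/3572 = 0.458007.
Standard error under H₀: √(0.442×0.558/3572) = 0.008309.
z = (0.458007 − 0.442)/0.008309 = 0.016007/0.008309 = 1.926.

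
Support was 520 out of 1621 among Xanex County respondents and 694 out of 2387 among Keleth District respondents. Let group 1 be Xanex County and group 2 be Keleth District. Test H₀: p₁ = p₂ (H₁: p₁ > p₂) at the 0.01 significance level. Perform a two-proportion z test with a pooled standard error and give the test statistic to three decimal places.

z = 2.032

p̂₁ = 520/1621 = 0.32079, p̂₂ = 694/2387 = 0.29074.
Pooled p̂ = (520+694)/(1621+2387) = 1214/4008 = 0.30289.
SE = √(p̂(1−p̂)(1/n₁+1/n₂)) = √(0.30289·0.69711·0.00103584) = √(0.000218717) = 0.01479.
z = (0.32079 − 0.29074)/0.01479 = 0.03005/0.01479 = 2.032.
p-value = P(Z > 2.032) ≈ 0.0211. With α = 0.01, fail to reject H₀.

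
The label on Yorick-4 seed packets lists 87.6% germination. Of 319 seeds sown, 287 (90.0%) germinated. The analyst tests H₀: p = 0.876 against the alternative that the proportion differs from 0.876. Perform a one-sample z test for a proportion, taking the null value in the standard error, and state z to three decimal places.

z = 1.284

p̂ = 287/319 ≈ 0.89969.
Under H₀, SE = √(0.876·0.124/319) = √(0.000340514) = 0.01845.
z = (0.89969 − 0.876)/0.01845 = 0.02369/0.01845 = 1.284.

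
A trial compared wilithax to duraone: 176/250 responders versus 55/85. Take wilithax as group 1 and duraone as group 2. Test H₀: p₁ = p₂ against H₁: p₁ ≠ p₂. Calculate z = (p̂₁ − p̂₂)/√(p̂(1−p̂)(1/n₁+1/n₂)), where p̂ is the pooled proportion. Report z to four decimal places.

z = 0.9802

p̂₁ = 176/250 = 0.704000, p̂₂ = 55/85 = 0.647059.
Pooled p̂ = (176+55)/(250+85) = 231/335 = 0.689552.
SE = √(0.21407 × 0.0157647) = 0.058093.
z = (0.704000 − 0.647059)/0.058093 = 0.056941/0.058093 = 0.9802.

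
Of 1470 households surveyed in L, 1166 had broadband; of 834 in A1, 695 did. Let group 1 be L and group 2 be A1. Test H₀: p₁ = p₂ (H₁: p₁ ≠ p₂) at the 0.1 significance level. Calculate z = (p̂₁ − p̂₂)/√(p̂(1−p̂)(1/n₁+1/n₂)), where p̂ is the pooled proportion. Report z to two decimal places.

z = -2.35

p̂₁ = 1166/1470 = 0.7932, p̂₂ = 695/834 = 0.8333.
Pooled p̂ = (1166+695)/(1470+834) = 1861/2304 = 0.8077.
SE = √(0.155305 × 0.00187931) = 0.0171.
z = (0.7932 − 0.8333)/0.0171 = -0.0401/0.0171 = -2.35.
Two-sided p-value ≈ 2·Φ(−2.349) = 0.0188; since p < α = 0.1, reject H₀.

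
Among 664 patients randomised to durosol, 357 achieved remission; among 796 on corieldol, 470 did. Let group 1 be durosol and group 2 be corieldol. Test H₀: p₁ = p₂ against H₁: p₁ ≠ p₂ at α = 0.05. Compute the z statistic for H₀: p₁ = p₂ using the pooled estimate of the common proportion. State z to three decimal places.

p̂₁ = 357/664 = 0.53765, p̂₂ = 470/796 = 0.59045.
Pooled p̂ = (357+470)/(664+796) = 827/1460 = 0.56644.
SE = √(p̂(1−p̂)(1/n₁+1/n₂)) = √(0.56644·0.43356·0.00276231) = √(0.000678383) = 0.02605.
z = (0.53765 − 0.59045)/0.02605 = -0.05280/0.02605 = -2.027.
Two-sided p-value ≈ 2·Φ(−2.027) = 0.0426, so at α = 0.05 we reject H₀.

z = -2.027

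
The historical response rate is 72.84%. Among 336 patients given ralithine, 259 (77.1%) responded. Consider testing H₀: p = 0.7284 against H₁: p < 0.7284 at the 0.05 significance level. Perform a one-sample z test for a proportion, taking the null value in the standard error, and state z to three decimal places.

p̂ = 259/336 = 0.77083.
Standard error under H₀: √(0.7284×0.2716/336) = 0.02426.
z = (0.77083 − 0.7284)/0.02426 = 0.04243/0.02426 = 1.749.
p-value = P(Z < 1.749) ≈ 0.9598. With α = 0.05, fail to reject H₀.

z = 1.749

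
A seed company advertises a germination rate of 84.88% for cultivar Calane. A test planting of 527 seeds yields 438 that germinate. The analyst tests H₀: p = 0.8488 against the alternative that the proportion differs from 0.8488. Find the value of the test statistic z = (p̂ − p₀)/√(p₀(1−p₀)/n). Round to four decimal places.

z = -1.1330

p̂ = 438/527 ≈ 0.831120.
Under H₀, SE = √(0.8488·0.1512/527) = √(0.000243527) = 0.015605.
z = (0.831120 − 0.8488)/0.015605 = -0.017680/0.015605 = -1.1330.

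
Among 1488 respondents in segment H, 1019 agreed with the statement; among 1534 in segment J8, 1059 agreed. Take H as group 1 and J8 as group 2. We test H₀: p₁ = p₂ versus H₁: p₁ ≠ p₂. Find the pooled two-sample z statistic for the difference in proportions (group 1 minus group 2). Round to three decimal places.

z = -0.329

p̂₁ = 1019/1488 ≈ 0.68481, p̂₂ = 1059/1534 ≈ 0.69035.
Pooled p̂ = (1019+1059)/(1488+1534) = 2078/3022 = 0.68762.
SE = √(p̂(1−p̂)(1/n₁+1/n₂)) = √(0.68762·0.31238·0.00132393) = √(0.000284377) = 0.01686.
z = (0.68481 − 0.69035)/0.01686 = -0.00554/0.01686 = -0.329.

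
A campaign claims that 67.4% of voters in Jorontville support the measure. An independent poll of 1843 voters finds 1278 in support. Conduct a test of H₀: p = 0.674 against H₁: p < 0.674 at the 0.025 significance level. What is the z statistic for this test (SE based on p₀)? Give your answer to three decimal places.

z = 1.780

p̂ = 1278/1843 ≈ 0.693435.
Standard error under H₀: √(0.674×0.326/1843) = 0.010919.
z = (0.693435 − 0.674)/0.010919 = 0.019435/0.010919 = 1.780.
p-value = P(Z < 1.780) ≈ 0.9625, so at α = 0.025 we fail to reject H₀.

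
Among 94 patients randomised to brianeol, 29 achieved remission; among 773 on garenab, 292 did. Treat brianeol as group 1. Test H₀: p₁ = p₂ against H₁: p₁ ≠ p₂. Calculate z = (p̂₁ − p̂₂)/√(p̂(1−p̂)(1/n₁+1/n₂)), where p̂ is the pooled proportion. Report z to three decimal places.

z = -1.313

p̂₁ = 29/94 ≈ 0.30851, p̂₂ = 292/773 ≈ 0.37775.
Pooled p̂ = (29+292)/(94+773) = 321/867 = 0.37024.
SE = √(p̂(1−p̂)(1/n₁+1/n₂)) = √(0.37024·0.62976·0.011932) = √(0.00278209) = 0.05275.
z = (0.30851 − 0.37775)/0.05275 = -0.06924/0.05275 = -1.313.
p-value = 2·P(Z > 1.313) ≈ 0.1893.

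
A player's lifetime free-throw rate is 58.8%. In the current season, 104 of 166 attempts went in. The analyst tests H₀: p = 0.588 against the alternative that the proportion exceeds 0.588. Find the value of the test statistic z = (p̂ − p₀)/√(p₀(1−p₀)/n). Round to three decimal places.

p̂ = 104/166 = 0.62651.
SE = √(p₀(1−p₀)/n) = √(0.24226/166) = 0.03820.
z = (0.62651 − 0.588)/0.03820 = 0.03851/0.03820 = 1.008.
p-value = P(Z > 1.008) ≈ 0.1567.

z = 1.008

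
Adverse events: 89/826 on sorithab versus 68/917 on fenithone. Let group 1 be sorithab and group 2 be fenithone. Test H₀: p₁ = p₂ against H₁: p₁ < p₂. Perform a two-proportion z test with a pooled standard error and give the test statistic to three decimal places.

p̂₁ = 89/826 = 0.107748, p̂₂ = 68/917 = 0.074155.
Pooled p̂ = (89+68)/(826+917) = 157/1743 = 0.090075.
SE = √(p̂(1−p̂)(1/n₁+1/n₂)) = √(0.090075·0.909925·0.00230117) = √(0.000188606) = 0.013733.
z = (0.107748 − 0.074155)/0.013733 = 0.033593/0.013733 = 2.446.

z = 2.446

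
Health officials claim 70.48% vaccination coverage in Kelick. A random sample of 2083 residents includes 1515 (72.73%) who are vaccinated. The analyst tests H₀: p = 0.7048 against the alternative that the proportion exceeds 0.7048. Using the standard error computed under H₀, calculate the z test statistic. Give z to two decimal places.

p̂ = 1515/2083 = 0.7273.
Under H₀, SE = √(0.7048·0.2952/2083) = √(9.98833e-05) = 0.0100.
z = (0.7273 − 0.7048)/0.0100 = 0.0225/0.0100 = 2.25.
p-value = P(Z > 2.253) ≈ 0.0121.

z = 2.25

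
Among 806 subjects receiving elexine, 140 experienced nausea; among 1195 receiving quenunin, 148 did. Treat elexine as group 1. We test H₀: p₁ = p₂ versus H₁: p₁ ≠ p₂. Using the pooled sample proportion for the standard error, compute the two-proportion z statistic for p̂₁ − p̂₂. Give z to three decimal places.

p̂₁ = 140/806 = 0.17370, p̂₂ = 148/1195 = 0.12385.
Pooled p̂ = (140+148)/(806+1195) = 288/2001 = 0.14393.
SE = √(p̂(1−p̂)(1/n₁+1/n₂)) = √(0.14393·0.85607·0.00207751) = √(0.000255976) = 0.01600.
z = (0.17370 − 0.12385)/0.01600 = 0.04985/0.01600 = 3.116.

z = 3.116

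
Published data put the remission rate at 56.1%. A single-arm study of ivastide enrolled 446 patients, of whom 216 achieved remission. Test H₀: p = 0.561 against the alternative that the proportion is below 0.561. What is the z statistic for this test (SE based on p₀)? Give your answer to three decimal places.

p̂ = 216/446 ≈ 0.48430.
SE = √(p₀(1−p₀)/n) = √(0.24628/446) = 0.02350.
z = (0.48430 − 0.561)/0.02350 = -0.07670/0.02350 = -3.264.
p-value = P(Z < -3.264) ≈ 0.0005.

z = -3.264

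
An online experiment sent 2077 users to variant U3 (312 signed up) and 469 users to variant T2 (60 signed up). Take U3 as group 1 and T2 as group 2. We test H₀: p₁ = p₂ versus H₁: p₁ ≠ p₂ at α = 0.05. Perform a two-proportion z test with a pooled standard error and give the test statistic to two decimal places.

p̂₁ = 312/2077 ≈ 0.1502, p̂₂ = 60/469 ≈ 0.1279.
Pooled p̂ = (312+60)/(2077+469) = 372/2546 = 0.1461.
SE = √(p̂(1−p̂)(1/n₁+1/n₂)) = √(0.1461·0.8539·0.00261366) = √(0.000326088) = 0.0181.
z = (0.1502 − 0.1279)/0.0181 = 0.0223/0.0181 = 1.23.
p-value = 2·P(Z > 1.234) ≈ 0.2172. With α = 0.05, fail to reject H₀.

z = 1.23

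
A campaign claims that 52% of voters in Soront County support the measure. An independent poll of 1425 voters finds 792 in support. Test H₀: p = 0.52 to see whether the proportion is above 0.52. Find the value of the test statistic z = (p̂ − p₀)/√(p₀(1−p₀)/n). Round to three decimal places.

p̂ = 792/1425 = 0.555789.
Under H₀, SE = √(0.52·0.48/1425) = √(0.000175158) = 0.013235.
z = (0.555789 − 0.52)/0.013235 = 0.035789/0.013235 = 2.704.

z = 2.704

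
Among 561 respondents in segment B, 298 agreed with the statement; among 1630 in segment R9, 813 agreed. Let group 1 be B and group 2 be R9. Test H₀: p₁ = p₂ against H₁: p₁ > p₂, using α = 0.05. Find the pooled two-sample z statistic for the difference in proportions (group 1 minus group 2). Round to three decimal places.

p̂₁ = 298/561 ≈ 0.53119, p̂₂ = 813/1630 ≈ 0.49877.
Pooled p̂ = (298+813)/(561+1630) = 1111/2191 = 0.50707.
SE = √(0.24995 × 0.00239603) = 0.02447.
z = (0.53119 − 0.49877)/0.02447 = 0.03242/0.02447 = 1.325.
p-value = P(Z > 1.325) ≈ 0.0926. With α = 0.05, fail to reject H₀.

z = 1.325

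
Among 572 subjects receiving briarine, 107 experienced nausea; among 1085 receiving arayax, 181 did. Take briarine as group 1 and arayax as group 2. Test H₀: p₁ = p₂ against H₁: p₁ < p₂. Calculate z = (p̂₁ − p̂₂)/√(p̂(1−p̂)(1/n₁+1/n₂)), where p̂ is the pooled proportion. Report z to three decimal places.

z = 1.034

p̂₁ = 107/572 ≈ 0.18706, p̂₂ = 181/1085 ≈ 0.16682.
Pooled p̂ = (107+181)/(572+1085) = 288/1657 = 0.17381.
SE = √(0.143599 × 0.00266991) = 0.01958.
z = (0.18706 − 0.16682)/0.01958 = 0.02024/0.01958 = 1.034.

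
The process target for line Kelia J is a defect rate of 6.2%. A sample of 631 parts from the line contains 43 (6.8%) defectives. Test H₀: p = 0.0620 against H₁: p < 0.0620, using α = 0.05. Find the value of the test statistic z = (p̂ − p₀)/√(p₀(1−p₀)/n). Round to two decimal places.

z = 0.64

p̂ = 43/631 = 0.0681.
SE = √(p₀(1−p₀)/n) = √(0.058156/631) = 0.0096.
z = (0.0681 − 0.062)/0.0096 = 0.0061/0.0096 = 0.64.
p-value = P(Z < 0.640) ≈ 0.7390. With α = 0.05, fail to reject H₀.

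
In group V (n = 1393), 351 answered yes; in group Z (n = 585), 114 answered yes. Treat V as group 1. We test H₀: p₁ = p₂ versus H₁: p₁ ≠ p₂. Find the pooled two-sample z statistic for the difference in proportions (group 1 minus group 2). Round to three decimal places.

p̂₁ = 351/1393 = 0.25197, p̂₂ = 114/585 = 0.19487.
Pooled p̂ = (351+114)/(1393+585) = 465/1978 = 0.23509.
SE = √(p̂(1−p̂)(1/n₁+1/n₂)) = √(0.23509·0.76491·0.00242728) = √(0.000436474) = 0.02089.
z = (0.25197 − 0.19487)/0.02089 = 0.05710/0.02089 = 2.733.
Two-sided p-value ≈ 2·Φ(−2.733) = 0.0063.

z = 2.733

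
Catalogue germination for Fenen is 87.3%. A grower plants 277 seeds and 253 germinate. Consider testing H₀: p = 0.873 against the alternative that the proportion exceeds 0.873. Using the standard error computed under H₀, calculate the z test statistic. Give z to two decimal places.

z = 2.02

p̂ = 253/277 ≈ 0.9134.
Standard error under H₀: √(0.873×0.127/277) = 0.0200.
z = (0.9134 − 0.873)/0.0200 = 0.0404/0.0200 = 2.02.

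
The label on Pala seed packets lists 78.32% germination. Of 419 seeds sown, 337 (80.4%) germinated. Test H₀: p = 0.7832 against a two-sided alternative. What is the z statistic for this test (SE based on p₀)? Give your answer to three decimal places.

z = 1.048

p̂ = 337/419 = 0.80430.
Standard error under H₀: √(0.7832×0.2168/419) = 0.02013.
z = (0.80430 − 0.7832)/0.02013 = 0.02110/0.02013 = 1.048.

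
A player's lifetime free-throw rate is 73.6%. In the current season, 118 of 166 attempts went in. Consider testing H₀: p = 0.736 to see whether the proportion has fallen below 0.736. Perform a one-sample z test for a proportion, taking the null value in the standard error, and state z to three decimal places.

z = -0.735

p̂ = 118/166 ≈ 0.71084.
Under H₀, SE = √(0.736·0.264/166) = √(0.00117051) = 0.03421.
z = (0.71084 − 0.736)/0.03421 = -0.02516/0.03421 = -0.735.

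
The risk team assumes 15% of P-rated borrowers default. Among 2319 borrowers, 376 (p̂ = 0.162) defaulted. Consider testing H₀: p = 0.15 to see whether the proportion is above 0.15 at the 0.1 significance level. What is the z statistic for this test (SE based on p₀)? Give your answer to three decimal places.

p̂ = 376/2319 ≈ 0.162139.
Under H₀, SE = √(0.15·0.85/2319) = √(5.49806e-05) = 0.007415.
z = (0.162139 − 0.15)/0.007415 = 0.012139/0.007415 = 1.637.
p-value = P(Z > 1.637) ≈ 0.0508; since p < α = 0.1, reject H₀.

z = 1.637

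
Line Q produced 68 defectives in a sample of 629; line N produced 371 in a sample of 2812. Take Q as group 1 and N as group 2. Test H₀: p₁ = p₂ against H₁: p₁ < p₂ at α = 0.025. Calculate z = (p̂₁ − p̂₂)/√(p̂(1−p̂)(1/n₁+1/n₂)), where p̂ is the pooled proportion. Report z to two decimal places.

z = -1.62

p̂₁ = 68/629 = 0.1081, p̂₂ = 371/2812 = 0.1319.
Pooled p̂ = (68+371)/(629+2812) = 439/3441 = 0.1276.
SE = √(p̂(1−p̂)(1/n₁+1/n₂)) = √(0.1276·0.8724·0.00194544) = √(0.000216533) = 0.0147.
z = (0.1081 − 0.1319)/0.0147 = -0.0238/0.0147 = -1.62.
p-value = P(Z < -1.619) ≈ 0.0527; since p > α = 0.025, fail to reject H₀.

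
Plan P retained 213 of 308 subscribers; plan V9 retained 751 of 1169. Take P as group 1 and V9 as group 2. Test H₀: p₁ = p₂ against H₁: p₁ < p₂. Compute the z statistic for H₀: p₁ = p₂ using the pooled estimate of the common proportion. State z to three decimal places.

z = 1.611

p̂₁ = 213/308 = 0.69156, p̂₂ = 751/1169 = 0.64243.
Pooled p̂ = (213+751)/(308+1169) = 964/1477 = 0.65267.
SE = √(p̂(1−p̂)(1/n₁+1/n₂)) = √(0.65267·0.34733·0.00410219) = √(0.000929927) = 0.03049.
z = (0.69156 − 0.64243)/0.03049 = 0.04913/0.03049 = 1.611.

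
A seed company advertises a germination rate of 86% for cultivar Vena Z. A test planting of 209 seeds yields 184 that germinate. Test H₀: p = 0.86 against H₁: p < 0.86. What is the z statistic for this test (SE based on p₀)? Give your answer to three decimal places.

z = 0.849

p̂ = 184/209 = 0.88038.
SE = √(p₀(1−p₀)/n) = √(0.1204/209) = 0.02400.
z = (0.88038 − 0.86)/0.02400 = 0.02038/0.02400 = 0.849.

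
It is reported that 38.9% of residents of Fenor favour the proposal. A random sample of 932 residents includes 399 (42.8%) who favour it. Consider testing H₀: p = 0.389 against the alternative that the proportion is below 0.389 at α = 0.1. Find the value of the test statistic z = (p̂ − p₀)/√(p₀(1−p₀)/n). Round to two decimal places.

z = 2.45

p̂ = 399/932 = 0.42811.
SE = √(p₀(1−p₀)/n) = √(0.23768/932) = 0.01597.
z = (0.42811 − 0.389)/0.01597 = 0.03911/0.01597 = 2.45.
p-value = P(Z < 2.449) ≈ 0.9928. With α = 0.1, fail to reject H₀.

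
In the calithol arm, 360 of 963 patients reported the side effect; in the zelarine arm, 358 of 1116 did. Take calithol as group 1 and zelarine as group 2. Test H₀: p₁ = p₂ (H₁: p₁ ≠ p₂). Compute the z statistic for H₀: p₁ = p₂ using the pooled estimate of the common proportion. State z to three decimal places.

p̂₁ = 360/963 ≈ 0.373832, p̂₂ = 358/1116 ≈ 0.320789.
Pooled p̂ = (360+358)/(963+1116) = 718/2079 = 0.345358.
SE = √(0.226086 × 0.00193448) = 0.020913.
z = (0.373832 − 0.320789)/0.020913 = 0.053043/0.020913 = 2.536.

z = 2.536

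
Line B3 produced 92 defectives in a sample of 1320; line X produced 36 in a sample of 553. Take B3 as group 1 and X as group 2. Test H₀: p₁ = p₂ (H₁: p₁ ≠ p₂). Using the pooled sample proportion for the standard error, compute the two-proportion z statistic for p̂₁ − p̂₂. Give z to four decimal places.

p̂₁ = 92/1320 ≈ 0.069697, p̂₂ = 36/553 ≈ 0.065099.
Pooled p̂ = (92+36)/(1320+553) = 128/1873 = 0.068340.
SE = √(0.0636693 × 0.00256589) = 0.012782.
z = (0.069697 − 0.065099)/0.012782 = 0.004598/0.012782 = 0.3597.
p-value = 2·P(Z > 0.360) ≈ 0.7191.

z = 0.3597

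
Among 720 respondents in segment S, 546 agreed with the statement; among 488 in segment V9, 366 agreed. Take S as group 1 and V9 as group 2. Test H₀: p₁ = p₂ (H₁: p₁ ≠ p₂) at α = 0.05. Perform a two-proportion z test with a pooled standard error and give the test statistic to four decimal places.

z = 0.3304

p̂₁ = 546/720 = 0.758333, p̂₂ = 366/488 = 0.750000.
Pooled p̂ = (546+366)/(720+488) = 912/1208 = 0.754967.
SE = √(0.184992 × 0.00343807) = 0.025219.
z = (0.758333 − 0.750000)/0.025219 = 0.008333/0.025219 = 0.3304.
Two-sided p-value ≈ 2·Φ(−0.330) = 0.7411, so at α = 0.05 we fail to reject H₀.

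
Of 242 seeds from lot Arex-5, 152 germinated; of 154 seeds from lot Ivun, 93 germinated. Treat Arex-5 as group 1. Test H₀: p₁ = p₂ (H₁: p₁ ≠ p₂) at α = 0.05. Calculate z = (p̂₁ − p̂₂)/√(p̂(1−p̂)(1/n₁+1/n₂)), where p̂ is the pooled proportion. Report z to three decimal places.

p̂₁ = 152/242 ≈ 0.62810, p̂₂ = 93/154 ≈ 0.60390.
Pooled p̂ = (152+93)/(242+154) = 245/396 = 0.61869.
SE = √(0.235913 × 0.0106257) = 0.05007.
z = (0.62810 − 0.60390)/0.05007 = 0.02420/0.05007 = 0.483.
p-value = 2·P(Z > 0.483) ≈ 0.6288, so at α = 0.05 we fail to reject H₀.

z = 0.483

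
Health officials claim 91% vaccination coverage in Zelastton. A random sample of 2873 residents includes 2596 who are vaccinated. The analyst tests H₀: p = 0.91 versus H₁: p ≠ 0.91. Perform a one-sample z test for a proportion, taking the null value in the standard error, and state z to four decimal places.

p̂ = 2596/2873 ≈ 0.903585.
Standard error under H₀: √(0.91×0.09/2873) = 0.005339.
z = (0.903585 − 0.91)/0.005339 = -0.006415/0.005339 = -1.2015.
p-value = 2·P(Z > 1.201) ≈ 0.2296.

z = -1.2015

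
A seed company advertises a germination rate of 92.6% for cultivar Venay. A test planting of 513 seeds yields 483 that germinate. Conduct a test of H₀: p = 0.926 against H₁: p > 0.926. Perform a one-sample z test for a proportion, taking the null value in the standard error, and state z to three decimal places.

z = 1.343

p̂ = 483/513 = 0.94152.
Under H₀, SE = √(0.926·0.074/513) = √(0.000133575) = 0.01156.
z = (0.94152 − 0.926)/0.01156 = 0.01552/0.01156 = 1.343.
p-value = P(Z > 1.343) ≈ 0.0897.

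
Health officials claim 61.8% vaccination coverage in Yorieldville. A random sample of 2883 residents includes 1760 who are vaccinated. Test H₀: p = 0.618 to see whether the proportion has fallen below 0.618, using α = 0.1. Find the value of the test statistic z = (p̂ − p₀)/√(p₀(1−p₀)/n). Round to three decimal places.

p̂ = 1760/2883 ≈ 0.610475.
Standard error under H₀: √(0.618×0.382/2883) = 0.009049.
z = (0.610475 − 0.618)/0.009049 = -0.007525/0.009049 = -0.832.
p-value = P(Z < -0.832) ≈ 0.2028; since p > α = 0.1, fail to reject H₀.

z = -0.832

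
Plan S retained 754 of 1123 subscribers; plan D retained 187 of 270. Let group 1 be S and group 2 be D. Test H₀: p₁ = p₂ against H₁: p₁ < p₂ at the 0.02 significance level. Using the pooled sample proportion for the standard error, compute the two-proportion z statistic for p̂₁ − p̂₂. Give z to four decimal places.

p̂₁ = 754/1123 = 0.671416, p̂₂ = 187/270 = 0.692593.
Pooled p̂ = (754+187)/(1123+270) = 941/1393 = 0.675520.
SE = √(p̂(1−p̂)(1/n₁+1/n₂)) = √(0.675520·0.324480·0.00459418) = √(0.00100701) = 0.031733.
z = (0.671416 − 0.692593)/0.031733 = -0.021177/0.031733 = -0.6673.
p-value = P(Z < -0.667) ≈ 0.2523. With α = 0.02, fail to reject H₀.

z = -0.6673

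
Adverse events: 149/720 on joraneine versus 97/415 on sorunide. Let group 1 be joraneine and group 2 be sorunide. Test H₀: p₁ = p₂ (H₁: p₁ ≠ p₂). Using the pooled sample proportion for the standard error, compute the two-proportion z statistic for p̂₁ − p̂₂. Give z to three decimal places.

z = -1.055

p̂₁ = 149/720 = 0.20694, p̂₂ = 97/415 = 0.23373.
Pooled p̂ = (149+97)/(720+415) = 246/1135 = 0.21674.
SE = √(0.169764 × 0.00379853) = 0.02539.
z = (0.20694 − 0.23373)/0.02539 = -0.02679/0.02539 = -1.055.
Two-sided p-value ≈ 2·Φ(−1.055) = 0.2914.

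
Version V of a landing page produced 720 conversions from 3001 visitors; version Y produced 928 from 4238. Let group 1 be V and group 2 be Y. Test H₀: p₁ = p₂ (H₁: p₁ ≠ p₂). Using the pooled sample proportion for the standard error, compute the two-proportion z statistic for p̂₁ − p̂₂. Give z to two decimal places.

p̂₁ = 720/3001 = 0.2399, p̂₂ = 928/4238 = 0.2190.
Pooled p̂ = (720+928)/(3001+4238) = 1648/7239 = 0.2277.
SE = √(p̂(1−p̂)(1/n₁+1/n₂)) = √(0.2277·0.7723·0.000569183) = √(0.000100079) = 0.0100.
z = (0.2399 − 0.2190)/0.0100 = 0.0209/0.0100 = 2.09.
Two-sided p-value ≈ 2·Φ(−2.094) = 0.0363.

z = 2.09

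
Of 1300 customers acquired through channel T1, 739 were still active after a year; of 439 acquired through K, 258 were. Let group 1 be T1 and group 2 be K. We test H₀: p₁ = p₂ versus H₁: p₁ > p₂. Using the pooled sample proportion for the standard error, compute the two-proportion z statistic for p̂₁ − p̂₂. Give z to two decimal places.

p̂₁ = 739/1300 ≈ 0.5685, p̂₂ = 258/439 ≈ 0.5877.
Pooled p̂ = (739+258)/(1300+439) = 997/1739 = 0.5733.
SE = √(0.244624 × 0.00304714) = 0.0273.
z = (0.5685 − 0.5877)/0.0273 = -0.0192/0.0273 = -0.70.
p-value = P(Z > -0.705) ≈ 0.7595.

z = -0.70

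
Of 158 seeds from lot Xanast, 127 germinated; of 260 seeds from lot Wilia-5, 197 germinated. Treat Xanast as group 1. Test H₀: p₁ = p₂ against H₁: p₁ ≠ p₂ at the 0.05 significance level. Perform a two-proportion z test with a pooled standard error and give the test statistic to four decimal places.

z = 1.0948

p̂₁ = 127/158 ≈ 0.8037975, p̂₂ = 197/260 ≈ 0.7576923.
Pooled p̂ = (127+197)/(158+260) = 324/418 = 0.7751196.
SE = √(p̂(1−p̂)(1/n₁+1/n₂)) = √(0.7751196·0.2248804·0.0101753) = √(0.00177364) = 0.0421146.
z = (0.8037975 − 0.7576923)/0.0421146 = 0.0461052/0.0421146 = 1.0948.
Two-sided p-value ≈ 2·Φ(−1.095) = 0.2736, so at α = 0.05 we fail to reject H₀.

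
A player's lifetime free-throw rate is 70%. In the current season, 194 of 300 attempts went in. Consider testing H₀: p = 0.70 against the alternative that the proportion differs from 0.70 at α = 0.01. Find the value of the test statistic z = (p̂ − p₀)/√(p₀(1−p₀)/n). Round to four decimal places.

p̂ = 194/300 = 0.646667.
Under H₀, SE = √(0.7·0.3/300) = √(0.0007) = 0.026458.
z = (0.646667 − 0.7)/0.026458 = -0.053333/0.026458 = -2.0158.
p-value = 2·P(Z > 2.016) ≈ 0.0438; since p > α = 0.01, fail to reject H₀.

z = -2.0158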